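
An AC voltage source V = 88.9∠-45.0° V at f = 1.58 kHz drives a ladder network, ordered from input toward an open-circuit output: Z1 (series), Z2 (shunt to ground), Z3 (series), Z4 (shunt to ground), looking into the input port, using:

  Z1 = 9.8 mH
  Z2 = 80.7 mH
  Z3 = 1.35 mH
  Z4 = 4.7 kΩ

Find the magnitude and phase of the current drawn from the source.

Step 1 — Angular frequency: ω = 2π·f = 2π·1580 = 9927 rad/s.
Step 2 — Component impedances:
  Z1: Z = jωL = j·9927·0.0098 = 0 + j97.29 Ω
  Z2: Z = jωL = j·9927·0.0807 = 0 + j801.1 Ω
  Z3: Z = jωL = j·9927·0.00135 = 0 + j13.4 Ω
  Z4: Z = R = 4700 Ω
Step 3 — Ladder network (open output): work backward from the far end, alternating series and parallel combinations. Z_in = 132.6 + j875.5 Ω = 885.4∠81.4° Ω.
Step 4 — Source phasor: V = 88.9∠-45.0° V = 62.86 - j62.86 V.
Step 5 — Ohm's law: I = V / Z_total = (62.86 - j62.86) / (132.6 + j875.5) = -0.05956 - j0.08083 A.
Step 6 — Convert to polar: |I| = 0.1004 A, ∠I = -126.4°.

I = 0.1004∠-126.4° A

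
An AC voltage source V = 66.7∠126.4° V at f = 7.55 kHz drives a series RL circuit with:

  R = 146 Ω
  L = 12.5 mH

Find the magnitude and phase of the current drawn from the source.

Step 1 — Angular frequency: ω = 2π·f = 2π·7550 = 4.744e+04 rad/s.
Step 2 — Component impedances:
  R: Z = R = 146 Ω
  L: Z = jωL = j·4.744e+04·0.0125 = 0 + j593 Ω
Step 3 — Series combination: Z_total = R + L = 146 + j593 Ω = 610.7∠76.2° Ω.
Step 4 — Source phasor: V = 66.7∠126.4° V = -39.58 + j53.69 V.
Step 5 — Ohm's law: I = V / Z_total = (-39.58 + j53.69) / (146 + j593) = 0.06987 + j0.08395 A.
Step 6 — Convert to polar: |I| = 0.1092 A, ∠I = 50.2°.

I = 0.1092∠50.2° A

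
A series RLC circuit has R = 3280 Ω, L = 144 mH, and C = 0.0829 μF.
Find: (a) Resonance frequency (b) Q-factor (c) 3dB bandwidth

Step 1 — Resonance: ω₀ = 1/√(LC) = 1/√(0.144·8.29e-08) = 9153 rad/s.
Step 2 — f₀ = ω₀/(2π) = 1457 Hz.
Step 3 — Series Q: Q = ω₀L/R = 9153·0.144/3280 = 0.4018.
Step 4 — Bandwidth: Δω = ω₀/Q = 2.278e+04 rad/s; BW = Δω/(2π) = 3625 Hz.

(a) f₀ = 1457 Hz  (b) Q = 0.4018  (c) BW = 3625 Hz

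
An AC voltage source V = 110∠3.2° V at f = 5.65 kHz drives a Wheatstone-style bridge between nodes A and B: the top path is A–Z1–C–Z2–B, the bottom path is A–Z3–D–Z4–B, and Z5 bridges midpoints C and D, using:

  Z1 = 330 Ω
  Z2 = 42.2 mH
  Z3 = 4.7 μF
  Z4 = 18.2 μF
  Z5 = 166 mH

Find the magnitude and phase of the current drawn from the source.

Step 1 — Angular frequency: ω = 2π·f = 2π·5650 = 3.55e+04 rad/s.
Step 2 — Component impedances:
  Z1: Z = R = 330 Ω
  Z2: Z = jωL = j·3.55e+04·0.0422 = 0 + j1498 Ω
  Z3: Z = 1/(jωC) = -j/(ω·C) = 0 - j5.993 Ω
  Z4: Z = 1/(jωC) = -j/(ω·C) = 0 - j1.548 Ω
  Z5: Z = jωL = j·3.55e+04·0.166 = 0 + j5893 Ω
Step 3 — Bridge requires nodal analysis (the Z5 bridge couples midpoints C and D, so the two paths cannot be reduced to a simple series/parallel combination). Setting node B to ground and injecting 1 A at node A, the 3-node admittance system at A, C, D solves to V_A = Z_AB = 0.01135 - j7.582 Ω = 7.582∠-89.9° Ω.
Step 4 — Source phasor: V = 110∠3.2° V = 109.8 + j6.14 V.
Step 5 — Ohm's law: I = V / Z_total = (109.8 + j6.14) / (0.01135 - j7.582) = -0.7881 + j14.49 A.
Step 6 — Convert to polar: |I| = 14.51 A, ∠I = 93.1°.

I = 14.51∠93.1° A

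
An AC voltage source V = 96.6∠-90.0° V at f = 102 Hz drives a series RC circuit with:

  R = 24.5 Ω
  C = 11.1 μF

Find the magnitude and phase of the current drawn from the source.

Step 1 — Angular frequency: ω = 2π·f = 2π·102 = 640.9 rad/s.
Step 2 — Component impedances:
  R: Z = R = 24.5 Ω
  C: Z = 1/(jωC) = -j/(ω·C) = 0 - j140.6 Ω
Step 3 — Series combination: Z_total = R + C = 24.5 - j140.6 Ω = 142.7∠-80.1° Ω.
Step 4 — Source phasor: V = 96.6∠-90.0° V = 0 - j96.6 V.
Step 5 — Ohm's law: I = V / Z_total = (0 - j96.6) / (24.5 - j140.6) = 0.6669 - j0.1162 A.
Step 6 — Convert to polar: |I| = 0.677 A, ∠I = -9.9°.

I = 0.677∠-9.9° A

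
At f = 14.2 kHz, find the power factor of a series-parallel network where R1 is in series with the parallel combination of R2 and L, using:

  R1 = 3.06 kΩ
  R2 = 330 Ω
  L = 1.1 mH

Step 1 — Angular frequency: ω = 2π·f = 2π·1.42e+04 = 8.922e+04 rad/s.
Step 2 — Component impedances:
  R1: Z = R = 3060 Ω
  R2: Z = R = 330 Ω
  L: Z = jωL = j·8.922e+04·0.0011 = 0 + j98.14 Ω
Step 3 — Parallel branch: R2 || L = 1/(1/R2 + 1/L) = 26.82 + j90.17 Ω.
Step 4 — Series with R1: Z_total = R1 + (R2 || L) = 3087 + j90.17 Ω = 3088∠1.7° Ω.
Step 5 — Power factor: PF = cos(φ) = Re(Z)/|Z| = 3086.8/3088.1 = 0.9996.
Step 6 — Type: Im(Z) = 90.17 ⇒ lagging (phase φ = 1.7°).

PF = 0.9996 (lagging, φ = 1.7°)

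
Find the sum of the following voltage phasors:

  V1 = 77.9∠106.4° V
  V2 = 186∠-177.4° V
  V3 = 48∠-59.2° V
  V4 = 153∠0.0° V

Step 1 — Convert each phasor to rectangular form:
  V1 = 77.9·(cos(106.4°) + j·sin(106.4°)) = -21.99 + j74.73 V
  V2 = 186·(cos(-177.4°) + j·sin(-177.4°)) = -185.8 - j8.438 V
  V3 = 48·(cos(-59.2°) + j·sin(-59.2°)) = 24.58 - j41.23 V
  V4 = 153·(cos(0.0°) + j·sin(0.0°)) = 153 V
Step 2 — Sum components: V_total = -30.22 + j25.06 V.
Step 3 — Convert to polar: |V_total| = 39.26 V, ∠V_total = 140.3°.

V_total = 39.26∠140.3° V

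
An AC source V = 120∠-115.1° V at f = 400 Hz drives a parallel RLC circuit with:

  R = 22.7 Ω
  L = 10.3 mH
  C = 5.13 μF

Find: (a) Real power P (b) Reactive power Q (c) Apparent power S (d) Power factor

Step 1 — Angular frequency: ω = 2π·f = 2π·400 = 2513 rad/s.
Step 2 — Component impedances:
  R: Z = R = 22.7 Ω
  L: Z = jωL = j·2513·0.0103 = 0 + j25.89 Ω
  C: Z = 1/(jωC) = -j/(ω·C) = 0 - j77.56 Ω
Step 3 — Parallel combination: 1/Z_total = 1/R + 1/L + 1/C; Z_total = 16.92 + j9.887 Ω = 19.6∠30.3° Ω.
Step 4 — Source phasor: V = 120∠-115.1° V = -50.9 - j108.7 V.
Step 5 — Current: I = V / Z = -5.039 - j3.477 A = 6.122∠-145.4° A.
Step 6 — Complex power: S = V·I* = 634.4 + j370.6 VA.
Step 7 — Real power: P = Re(S) = 634.4 W.
Step 8 — Reactive power: Q = Im(S) = 370.6 VAR.
Step 9 — Apparent power: |S| = 734.7 VA.
Step 10 — Power factor: PF = P/|S| = 0.8634 (lagging).

(a) P = 634.4 W  (b) Q = 370.6 VAR  (c) S = 734.7 VA  (d) PF = 0.8634 (lagging)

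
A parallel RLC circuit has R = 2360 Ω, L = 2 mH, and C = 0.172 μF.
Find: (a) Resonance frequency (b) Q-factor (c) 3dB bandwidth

Step 1 — Resonance: ω₀ = 1/√(LC) = 1/√(0.002·1.72e-07) = 5.392e+04 rad/s.
Step 2 — f₀ = ω₀/(2π) = 8581 Hz.
Step 3 — Parallel Q: Q = R/(ω₀L) = 2360/(5.392e+04·0.002) = 21.89.
Step 4 — Bandwidth: Δω = ω₀/Q = 2464 rad/s; BW = Δω/(2π) = 392.1 Hz.

(a) f₀ = 8581 Hz  (b) Q = 21.89  (c) BW = 392.1 Hz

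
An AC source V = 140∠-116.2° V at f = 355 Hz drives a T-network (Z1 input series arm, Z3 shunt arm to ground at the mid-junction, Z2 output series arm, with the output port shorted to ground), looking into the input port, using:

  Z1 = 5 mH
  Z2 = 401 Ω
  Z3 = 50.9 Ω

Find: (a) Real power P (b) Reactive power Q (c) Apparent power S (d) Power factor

Step 1 — Angular frequency: ω = 2π·f = 2π·355 = 2231 rad/s.
Step 2 — Component impedances:
  Z1: Z = jωL = j·2231·0.005 = 0 + j11.15 Ω
  Z2: Z = R = 401 Ω
  Z3: Z = R = 50.9 Ω
Step 3 — With the output port shorted to ground, the output series arm Z2 runs from the junction to ground; the shunt arm Z3 also runs from the junction to ground. They appear in parallel: Z3 || Z2 = 45.17 Ω.
Step 4 — Series with input arm Z1: Z_in = Z1 + (Z3 || Z2) = 45.17 + j11.15 Ω = 46.52∠13.9° Ω.
Step 5 — Source phasor: V = 140∠-116.2° V = -61.81 - j125.6 V.
Step 6 — Current: I = V / Z = -1.937 - j2.303 A = 3.009∠-130.1° A.
Step 7 — Complex power: S = V·I* = 409 + j101 VA.
Step 8 — Real power: P = Re(S) = 409 W.
Step 9 — Reactive power: Q = Im(S) = 101 VAR.
Step 10 — Apparent power: |S| = 421.3 VA.
Step 11 — Power factor: PF = P/|S| = 0.9708 (lagging).

(a) P = 409 W  (b) Q = 101 VAR  (c) S = 421.3 VA  (d) PF = 0.9708 (lagging)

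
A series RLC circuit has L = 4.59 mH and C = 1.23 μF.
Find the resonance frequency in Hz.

Step 1 — Resonance condition Im(Z)=0 gives ω₀ = 1/√(LC).
Step 2 — ω₀ = 1/√(0.00459·1.23e-06) = 1.331e+04 rad/s.
Step 3 — f₀ = ω₀/(2π) = 2118 Hz.

f₀ = 2118 Hz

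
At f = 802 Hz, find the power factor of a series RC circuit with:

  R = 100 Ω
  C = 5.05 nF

Step 1 — Angular frequency: ω = 2π·f = 2π·802 = 5039 rad/s.
Step 2 — Component impedances:
  R: Z = R = 100 Ω
  C: Z = 1/(jωC) = -j/(ω·C) = 0 - j3.93e+04 Ω
Step 3 — Series combination: Z_total = R + C = 100 - j3.93e+04 Ω = 3.93e+04∠-89.9° Ω.
Step 4 — Power factor: PF = cos(φ) = Re(Z)/|Z| = 100/3.93e+04 = 0.002545.
Step 5 — Type: Im(Z) = -3.93e+04 ⇒ leading (phase φ = -89.9°).

PF = 0.002545 (leading, φ = -89.9°)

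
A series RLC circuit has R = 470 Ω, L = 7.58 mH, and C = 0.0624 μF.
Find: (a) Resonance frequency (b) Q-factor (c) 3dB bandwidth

Step 1 — Resonance condition Im(Z)=0 gives ω₀ = 1/√(LC).
Step 2 — ω₀ = 1/√(0.00758·6.24e-08) = 4.598e+04 rad/s.
Step 3 — f₀ = ω₀/(2π) = 7318 Hz.
Step 4 — Series Q: Q = ω₀L/R = 4.598e+04·0.00758/470 = 0.7416.
Step 5 — 3dB bandwidth: Δω = ω₀/Q = 6.201e+04 rad/s; BW = Δω/(2π) = 9868 Hz.

(a) f₀ = 7318 Hz  (b) Q = 0.7416  (c) BW = 9868 Hz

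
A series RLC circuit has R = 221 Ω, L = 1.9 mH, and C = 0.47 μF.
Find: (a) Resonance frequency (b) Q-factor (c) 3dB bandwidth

Step 1 — Resonance condition Im(Z)=0 gives ω₀ = 1/√(LC).
Step 2 — ω₀ = 1/√(0.0019·4.7e-07) = 3.346e+04 rad/s.
Step 3 — f₀ = ω₀/(2π) = 5326 Hz.
Step 4 — Series Q: Q = ω₀L/R = 3.346e+04·0.0019/221 = 0.2877.
Step 5 — 3dB bandwidth: Δω = ω₀/Q = 1.163e+05 rad/s; BW = Δω/(2π) = 1.851e+04 Hz.

(a) f₀ = 5326 Hz  (b) Q = 0.2877  (c) BW = 1.851e+04 Hz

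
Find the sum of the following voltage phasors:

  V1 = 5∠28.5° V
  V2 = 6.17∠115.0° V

Step 1 — Convert each phasor to rectangular form:
  V1 = 5·(cos(28.5°) + j·sin(28.5°)) = 4.394 + j2.386 V
  V2 = 6.17·(cos(115.0°) + j·sin(115.0°)) = -2.608 + j5.592 V
Step 2 — Sum components: V_total = 1.787 + j7.978 V.
Step 3 — Convert to polar: |V_total| = 8.175 V, ∠V_total = 77.4°.

V_total = 8.175∠77.4° V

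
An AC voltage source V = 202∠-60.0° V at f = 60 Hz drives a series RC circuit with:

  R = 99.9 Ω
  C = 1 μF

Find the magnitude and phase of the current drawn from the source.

Step 1 — Angular frequency: ω = 2π·f = 2π·60 = 377 rad/s.
Step 2 — Component impedances:
  R: Z = R = 99.9 Ω
  C: Z = 1/(jωC) = -j/(ω·C) = 0 - j2653 Ω
Step 3 — Series combination: Z_total = R + C = 99.9 - j2653 Ω = 2654∠-87.8° Ω.
Step 4 — Source phasor: V = 202∠-60.0° V = 101 - j174.9 V.
Step 5 — Ohm's law: I = V / Z_total = (101 - j174.9) / (99.9 - j2653) = 0.06729 + j0.03554 A.
Step 6 — Convert to polar: |I| = 0.0761 A, ∠I = 27.8°.

I = 0.0761∠27.8° A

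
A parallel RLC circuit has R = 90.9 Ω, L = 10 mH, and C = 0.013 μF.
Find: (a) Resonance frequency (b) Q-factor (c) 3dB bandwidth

Step 1 — Resonance: ω₀ = 1/√(LC) = 1/√(0.01·1.3e-08) = 8.771e+04 rad/s.
Step 2 — f₀ = ω₀/(2π) = 1.396e+04 Hz.
Step 3 — Parallel Q: Q = R/(ω₀L) = 90.9/(8.771e+04·0.01) = 0.1036.
Step 4 — Bandwidth: Δω = ω₀/Q = 8.462e+05 rad/s; BW = Δω/(2π) = 1.347e+05 Hz.

(a) f₀ = 1.396e+04 Hz  (b) Q = 0.1036  (c) BW = 1.347e+05 Hz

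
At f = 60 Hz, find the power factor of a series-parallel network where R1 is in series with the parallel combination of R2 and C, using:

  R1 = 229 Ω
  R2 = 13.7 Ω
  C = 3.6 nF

Step 1 — Angular frequency: ω = 2π·f = 2π·60 = 377 rad/s.
Step 2 — Component impedances:
  R1: Z = R = 229 Ω
  R2: Z = R = 13.7 Ω
  C: Z = 1/(jωC) = -j/(ω·C) = 0 - j7.368e+05 Ω
Step 3 — Parallel branch: R2 || C = 1/(1/R2 + 1/C) = 13.7 - j0.0002547 Ω.
Step 4 — Series with R1: Z_total = R1 + (R2 || C) = 242.7 - j0.0002547 Ω = 242.7∠-0.0° Ω.
Step 5 — Power factor: PF = cos(φ) = Re(Z)/|Z| = 242.7/242.7 = 1.
Step 6 — Type: Im(Z) = -0.0002547 ⇒ leading (phase φ = -0.0°).

PF = 1 (leading, φ = -0.0°)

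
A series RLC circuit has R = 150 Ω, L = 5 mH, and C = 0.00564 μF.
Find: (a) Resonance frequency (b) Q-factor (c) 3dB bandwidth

Step 1 — Resonance condition Im(Z)=0 gives ω₀ = 1/√(LC).
Step 2 — ω₀ = 1/√(0.005·5.64e-09) = 1.883e+05 rad/s.
Step 3 — f₀ = ω₀/(2π) = 2.997e+04 Hz.
Step 4 — Series Q: Q = ω₀L/R = 1.883e+05·0.005/150 = 6.277.
Step 5 — 3dB bandwidth: Δω = ω₀/Q = 3e+04 rad/s; BW = Δω/(2π) = 4775 Hz.

(a) f₀ = 2.997e+04 Hz  (b) Q = 6.277  (c) BW = 4775 Hz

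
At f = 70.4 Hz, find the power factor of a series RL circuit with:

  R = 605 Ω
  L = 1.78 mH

Step 1 — Angular frequency: ω = 2π·f = 2π·70.4 = 442.3 rad/s.
Step 2 — Component impedances:
  R: Z = R = 605 Ω
  L: Z = jωL = j·442.3·0.00178 = 0 + j0.7874 Ω
Step 3 — Series combination: Z_total = R + L = 605 + j0.7874 Ω = 605∠0.1° Ω.
Step 4 — Power factor: PF = cos(φ) = Re(Z)/|Z| = 605/605 = 1.
Step 5 — Type: Im(Z) = 0.7874 ⇒ lagging (phase φ = 0.1°).

PF = 1 (lagging, φ = 0.1°)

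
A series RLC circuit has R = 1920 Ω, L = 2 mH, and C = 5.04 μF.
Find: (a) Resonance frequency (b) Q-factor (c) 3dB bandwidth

Step 1 — Resonance condition Im(Z)=0 gives ω₀ = 1/√(LC).
Step 2 — ω₀ = 1/√(0.002·5.04e-06) = 9960 rad/s.
Step 3 — f₀ = ω₀/(2π) = 1585 Hz.
Step 4 — Series Q: Q = ω₀L/R = 9960·0.002/1920 = 0.01038.
Step 5 — 3dB bandwidth: Δω = ω₀/Q = 9.6e+05 rad/s; BW = Δω/(2π) = 1.528e+05 Hz.

(a) f₀ = 1585 Hz  (b) Q = 0.01038  (c) BW = 1.528e+05 Hz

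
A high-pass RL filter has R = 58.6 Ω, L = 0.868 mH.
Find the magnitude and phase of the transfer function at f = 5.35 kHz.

Step 1 — Angular frequency: ω = 2π·5350 = 3.362e+04 rad/s.
Step 2 — Transfer function: H(jω) = jωL/(R + jωL).
Step 3 — Numerator jωL = j·29.18; denominator R + jωL = 58.6 + j29.18.
Step 4 — H = 0.1987 + j0.399.
Step 5 — Magnitude: |H| = 0.4457 (-7.0 dB); phase: φ = 63.5°.

|H| = 0.4457 (-7.0 dB), φ = 63.5°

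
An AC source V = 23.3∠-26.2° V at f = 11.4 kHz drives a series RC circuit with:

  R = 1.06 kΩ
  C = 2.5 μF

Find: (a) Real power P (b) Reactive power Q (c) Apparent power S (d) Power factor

Step 1 — Angular frequency: ω = 2π·f = 2π·1.14e+04 = 7.163e+04 rad/s.
Step 2 — Component impedances:
  R: Z = R = 1060 Ω
  C: Z = 1/(jωC) = -j/(ω·C) = 0 - j5.584 Ω
Step 3 — Series combination: Z_total = R + C = 1060 - j5.584 Ω = 1060∠-0.3° Ω.
Step 4 — Source phasor: V = 23.3∠-26.2° V = 20.91 - j10.29 V.
Step 5 — Current: I = V / Z = 0.01977 - j0.009601 A = 0.02198∠-25.9° A.
Step 6 — Complex power: S = V·I* = 0.5121 - j0.002698 VA.
Step 7 — Real power: P = Re(S) = 0.5121 W.
Step 8 — Reactive power: Q = Im(S) = -0.002698 VAR.
Step 9 — Apparent power: |S| = 0.5122 VA.
Step 10 — Power factor: PF = P/|S| = 1 (leading).

(a) P = 0.5121 W  (b) Q = -0.002698 VAR  (c) S = 0.5122 VA  (d) PF = 1 (leading)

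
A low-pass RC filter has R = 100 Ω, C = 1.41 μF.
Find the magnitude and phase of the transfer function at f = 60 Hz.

Step 1 — Angular frequency: ω = 2π·60 = 377 rad/s.
Step 2 — Transfer function: H(jω) = 1/(1 + jωRC).
Step 3 — Denominator: 1 + jωRC = 1 + j·377·100·1.41e-06 = 1 + j0.05316.
Step 4 — H = 0.9972 - j0.05301.
Step 5 — Magnitude: |H| = 0.9986 (-0.0 dB); phase: φ = -3.0°.

|H| = 0.9986 (-0.0 dB), φ = -3.0°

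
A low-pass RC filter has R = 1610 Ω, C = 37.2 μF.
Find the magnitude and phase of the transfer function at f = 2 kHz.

Step 1 — Angular frequency: ω = 2π·2000 = 1.257e+04 rad/s.
Step 2 — Transfer function: H(jω) = 1/(1 + jωRC).
Step 3 — Denominator: 1 + jωRC = 1 + j·1.257e+04·1610·3.72e-05 = 1 + j752.6.
Step 4 — H = 1.765e-06 - j0.001329.
Step 5 — Magnitude: |H| = 0.001329 (-57.5 dB); phase: φ = -89.9°.

|H| = 0.001329 (-57.5 dB), φ = -89.9°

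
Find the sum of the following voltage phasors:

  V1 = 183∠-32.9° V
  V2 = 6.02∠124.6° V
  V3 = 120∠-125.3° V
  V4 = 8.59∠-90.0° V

Step 1 — Convert each phasor to rectangular form:
  V1 = 183·(cos(-32.9°) + j·sin(-32.9°)) = 153.7 - j99.4 V
  V2 = 6.02·(cos(124.6°) + j·sin(124.6°)) = -3.418 + j4.955 V
  V3 = 120·(cos(-125.3°) + j·sin(-125.3°)) = -69.34 - j97.94 V
  V4 = 8.59·(cos(-90.0°) + j·sin(-90.0°)) = 0 - j8.59 V
Step 2 — Sum components: V_total = 80.89 - j201 V.
Step 3 — Convert to polar: |V_total| = 216.6 V, ∠V_total = -68.1°.

V_total = 216.6∠-68.1° V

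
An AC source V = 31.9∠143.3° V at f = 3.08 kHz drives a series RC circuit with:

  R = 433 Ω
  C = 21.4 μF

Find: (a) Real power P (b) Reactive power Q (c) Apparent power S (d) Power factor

Step 1 — Angular frequency: ω = 2π·f = 2π·3080 = 1.935e+04 rad/s.
Step 2 — Component impedances:
  R: Z = R = 433 Ω
  C: Z = 1/(jωC) = -j/(ω·C) = 0 - j2.415 Ω
Step 3 — Series combination: Z_total = R + C = 433 - j2.415 Ω = 433∠-0.3° Ω.
Step 4 — Source phasor: V = 31.9∠143.3° V = -25.58 + j19.06 V.
Step 5 — Current: I = V / Z = -0.05931 + j0.0437 A = 0.07367∠143.6° A.
Step 6 — Complex power: S = V·I* = 2.35 - j0.01311 VA.
Step 7 — Real power: P = Re(S) = 2.35 W.
Step 8 — Reactive power: Q = Im(S) = -0.01311 VAR.
Step 9 — Apparent power: |S| = 2.35 VA.
Step 10 — Power factor: PF = P/|S| = 1 (leading).

(a) P = 2.35 W  (b) Q = -0.01311 VAR  (c) S = 2.35 VA  (d) PF = 1 (leading)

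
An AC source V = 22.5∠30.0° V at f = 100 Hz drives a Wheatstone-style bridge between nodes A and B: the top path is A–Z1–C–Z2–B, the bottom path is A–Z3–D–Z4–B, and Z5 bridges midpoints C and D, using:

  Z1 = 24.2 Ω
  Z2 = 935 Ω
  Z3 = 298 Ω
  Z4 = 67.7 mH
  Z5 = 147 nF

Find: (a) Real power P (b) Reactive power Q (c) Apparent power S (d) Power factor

Step 1 — Angular frequency: ω = 2π·f = 2π·100 = 628.3 rad/s.
Step 2 — Component impedances:
  Z1: Z = R = 24.2 Ω
  Z2: Z = R = 935 Ω
  Z3: Z = R = 298 Ω
  Z4: Z = jωL = j·628.3·0.0677 = 0 + j42.54 Ω
  Z5: Z = 1/(jωC) = -j/(ω·C) = 0 - j1.083e+04 Ω
Step 3 — Bridge requires nodal analysis (the Z5 bridge couples midpoints C and D, so the two paths cannot be reduced to a simple series/parallel combination). Setting node B to ground and injecting 1 A at node A, the 3-node admittance system at A, C, D solves to V_A = Z_AB = 227.8 + j20.22 Ω = 228.7∠5.1° Ω.
Step 4 — Source phasor: V = 22.5∠30.0° V = 19.49 + j11.25 V.
Step 5 — Current: I = V / Z = 0.08923 + j0.04147 A = 0.0984∠24.9° A.
Step 6 — Complex power: S = V·I* = 2.205 + j0.1958 VA.
Step 7 — Real power: P = Re(S) = 2.205 W.
Step 8 — Reactive power: Q = Im(S) = 0.1958 VAR.
Step 9 — Apparent power: |S| = 2.214 VA.
Step 10 — Power factor: PF = P/|S| = 0.9961 (lagging).

(a) P = 2.205 W  (b) Q = 0.1958 VAR  (c) S = 2.214 VA  (d) PF = 0.9961 (lagging)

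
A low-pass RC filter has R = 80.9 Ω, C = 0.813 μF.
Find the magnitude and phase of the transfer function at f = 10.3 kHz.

Step 1 — Angular frequency: ω = 2π·1.03e+04 = 6.472e+04 rad/s.
Step 2 — Transfer function: H(jω) = 1/(1 + jωRC).
Step 3 — Denominator: 1 + jωRC = 1 + j·6.472e+04·80.9·8.13e-07 = 1 + j4.257.
Step 4 — H = 0.05231 - j0.2226.
Step 5 — Magnitude: |H| = 0.2287 (-12.8 dB); phase: φ = -76.8°.

|H| = 0.2287 (-12.8 dB), φ = -76.8°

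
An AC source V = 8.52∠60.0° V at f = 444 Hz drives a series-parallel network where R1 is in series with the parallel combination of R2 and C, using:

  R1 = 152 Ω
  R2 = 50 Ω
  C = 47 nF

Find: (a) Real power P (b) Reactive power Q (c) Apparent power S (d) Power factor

Step 1 — Angular frequency: ω = 2π·f = 2π·444 = 2790 rad/s.
Step 2 — Component impedances:
  R1: Z = R = 152 Ω
  R2: Z = R = 50 Ω
  C: Z = 1/(jωC) = -j/(ω·C) = 0 - j7627 Ω
Step 3 — Parallel branch: R2 || C = 1/(1/R2 + 1/C) = 50 - j0.3278 Ω.
Step 4 — Series with R1: Z_total = R1 + (R2 || C) = 202 - j0.3278 Ω = 202∠-0.1° Ω.
Step 5 — Source phasor: V = 8.52∠60.0° V = 4.26 + j7.379 V.
Step 6 — Current: I = V / Z = 0.02103 + j0.03656 A = 0.04218∠60.1° A.
Step 7 — Complex power: S = V·I* = 0.3594 - j0.0005831 VA.
Step 8 — Real power: P = Re(S) = 0.3594 W.
Step 9 — Reactive power: Q = Im(S) = -0.0005831 VAR.
Step 10 — Apparent power: |S| = 0.3594 VA.
Step 11 — Power factor: PF = P/|S| = 1 (leading).

(a) P = 0.3594 W  (b) Q = -0.0005831 VAR  (c) S = 0.3594 VA  (d) PF = 1 (leading)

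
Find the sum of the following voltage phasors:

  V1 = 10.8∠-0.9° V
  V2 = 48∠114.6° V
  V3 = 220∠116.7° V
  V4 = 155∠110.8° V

Step 1 — Convert each phasor to rectangular form:
  V1 = 10.8·(cos(-0.9°) + j·sin(-0.9°)) = 10.8 - j0.1696 V
  V2 = 48·(cos(114.6°) + j·sin(114.6°)) = -19.98 + j43.64 V
  V3 = 220·(cos(116.7°) + j·sin(116.7°)) = -98.85 + j196.5 V
  V4 = 155·(cos(110.8°) + j·sin(110.8°)) = -55.04 + j144.9 V
Step 2 — Sum components: V_total = -163.1 + j384.9 V.
Step 3 — Convert to polar: |V_total| = 418 V, ∠V_total = 113.0°.

V_total = 418∠113.0° V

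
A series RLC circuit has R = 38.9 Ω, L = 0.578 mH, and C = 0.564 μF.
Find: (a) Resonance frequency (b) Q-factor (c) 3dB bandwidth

Step 1 — Resonance: ω₀ = 1/√(LC) = 1/√(0.000578·5.64e-07) = 5.539e+04 rad/s.
Step 2 — f₀ = ω₀/(2π) = 8815 Hz.
Step 3 — Series Q: Q = ω₀L/R = 5.539e+04·0.000578/38.9 = 0.823.
Step 4 — Bandwidth: Δω = ω₀/Q = 6.73e+04 rad/s; BW = Δω/(2π) = 1.071e+04 Hz.

(a) f₀ = 8815 Hz  (b) Q = 0.823  (c) BW = 1.071e+04 Hz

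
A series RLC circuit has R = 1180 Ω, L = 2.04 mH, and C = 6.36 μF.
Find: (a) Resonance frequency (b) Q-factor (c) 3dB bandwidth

Step 1 — Resonance condition Im(Z)=0 gives ω₀ = 1/√(LC).
Step 2 — ω₀ = 1/√(0.00204·6.36e-06) = 8779 rad/s.
Step 3 — f₀ = ω₀/(2π) = 1397 Hz.
Step 4 — Series Q: Q = ω₀L/R = 8779·0.00204/1180 = 0.01518.
Step 5 — 3dB bandwidth: Δω = ω₀/Q = 5.784e+05 rad/s; BW = Δω/(2π) = 9.206e+04 Hz.

(a) f₀ = 1397 Hz  (b) Q = 0.01518  (c) BW = 9.206e+04 Hz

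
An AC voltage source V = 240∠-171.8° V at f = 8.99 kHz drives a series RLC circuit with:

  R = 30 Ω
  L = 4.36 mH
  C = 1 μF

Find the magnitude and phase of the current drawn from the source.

Step 1 — Angular frequency: ω = 2π·f = 2π·8990 = 5.649e+04 rad/s.
Step 2 — Component impedances:
  R: Z = R = 30 Ω
  L: Z = jωL = j·5.649e+04·0.00436 = 0 + j246.3 Ω
  C: Z = 1/(jωC) = -j/(ω·C) = 0 - j17.7 Ω
Step 3 — Series combination: Z_total = R + L + C = 30 + j228.6 Ω = 230.5∠82.5° Ω.
Step 4 — Source phasor: V = 240∠-171.8° V = -237.5 - j34.23 V.
Step 5 — Ohm's law: I = V / Z_total = (-237.5 - j34.23) / (30 + j228.6) = -0.2813 + j1.002 A.
Step 6 — Convert to polar: |I| = 1.041 A, ∠I = 105.7°.

I = 1.041∠105.7° A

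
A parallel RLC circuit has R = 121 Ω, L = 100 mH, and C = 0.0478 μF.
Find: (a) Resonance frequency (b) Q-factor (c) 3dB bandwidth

Step 1 — Resonance: ω₀ = 1/√(LC) = 1/√(0.1·4.78e-08) = 1.446e+04 rad/s.
Step 2 — f₀ = ω₀/(2π) = 2302 Hz.
Step 3 — Parallel Q: Q = R/(ω₀L) = 121/(1.446e+04·0.1) = 0.08366.
Step 4 — Bandwidth: Δω = ω₀/Q = 1.729e+05 rad/s; BW = Δω/(2π) = 2.752e+04 Hz.

(a) f₀ = 2302 Hz  (b) Q = 0.08366  (c) BW = 2.752e+04 Hz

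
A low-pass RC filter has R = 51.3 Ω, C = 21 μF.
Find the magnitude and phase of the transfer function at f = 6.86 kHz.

Step 1 — Angular frequency: ω = 2π·6860 = 4.31e+04 rad/s.
Step 2 — Transfer function: H(jω) = 1/(1 + jωRC).
Step 3 — Denominator: 1 + jωRC = 1 + j·4.31e+04·51.3·2.1e-05 = 1 + j46.43.
Step 4 — H = 0.0004636 - j0.02153.
Step 5 — Magnitude: |H| = 0.02153 (-33.3 dB); phase: φ = -88.8°.

|H| = 0.02153 (-33.3 dB), φ = -88.8°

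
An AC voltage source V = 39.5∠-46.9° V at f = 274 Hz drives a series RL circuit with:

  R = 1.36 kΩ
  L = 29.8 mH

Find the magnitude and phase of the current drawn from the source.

Step 1 — Angular frequency: ω = 2π·f = 2π·274 = 1722 rad/s.
Step 2 — Component impedances:
  R: Z = R = 1360 Ω
  L: Z = jωL = j·1722·0.0298 = 0 + j51.3 Ω
Step 3 — Series combination: Z_total = R + L = 1360 + j51.3 Ω = 1361∠2.2° Ω.
Step 4 — Source phasor: V = 39.5∠-46.9° V = 26.99 - j28.84 V.
Step 5 — Ohm's law: I = V / Z_total = (26.99 - j28.84) / (1360 + j51.3) = 0.01902 - j0.02192 A.
Step 6 — Convert to polar: |I| = 0.02902 A, ∠I = -49.1°.

I = 0.02902∠-49.1° A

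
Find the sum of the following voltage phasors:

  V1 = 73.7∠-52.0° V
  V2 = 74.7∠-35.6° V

Step 1 — Convert each phasor to rectangular form:
  V1 = 73.7·(cos(-52.0°) + j·sin(-52.0°)) = 45.37 - j58.08 V
  V2 = 74.7·(cos(-35.6°) + j·sin(-35.6°)) = 60.74 - j43.48 V
Step 2 — Sum components: V_total = 106.1 - j101.6 V.
Step 3 — Convert to polar: |V_total| = 146.9 V, ∠V_total = -43.7°.

V_total = 146.9∠-43.7° V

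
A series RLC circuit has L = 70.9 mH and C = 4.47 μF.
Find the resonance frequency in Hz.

Step 1 — Resonance condition Im(Z)=0 gives ω₀ = 1/√(LC).
Step 2 — ω₀ = 1/√(0.0709·4.47e-06) = 1776 rad/s.
Step 3 — f₀ = ω₀/(2π) = 282.7 Hz.

f₀ = 282.7 Hz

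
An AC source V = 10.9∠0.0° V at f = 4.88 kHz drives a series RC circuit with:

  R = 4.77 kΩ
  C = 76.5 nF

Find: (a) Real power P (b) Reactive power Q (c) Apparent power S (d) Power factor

Step 1 — Angular frequency: ω = 2π·f = 2π·4880 = 3.066e+04 rad/s.
Step 2 — Component impedances:
  R: Z = R = 4770 Ω
  C: Z = 1/(jωC) = -j/(ω·C) = 0 - j426.3 Ω
Step 3 — Series combination: Z_total = R + C = 4770 - j426.3 Ω = 4789∠-5.1° Ω.
Step 4 — Source phasor: V = 10.9∠0.0° V = 10.9 V.
Step 5 — Current: I = V / Z = 0.002267 + j0.0002026 A = 0.002276∠5.1° A.
Step 6 — Complex power: S = V·I* = 0.02471 - j0.002209 VA.
Step 7 — Real power: P = Re(S) = 0.02471 W.
Step 8 — Reactive power: Q = Im(S) = -0.002209 VAR.
Step 9 — Apparent power: |S| = 0.02481 VA.
Step 10 — Power factor: PF = P/|S| = 0.996 (leading).

(a) P = 0.02471 W  (b) Q = -0.002209 VAR  (c) S = 0.02481 VA  (d) PF = 0.996 (leading)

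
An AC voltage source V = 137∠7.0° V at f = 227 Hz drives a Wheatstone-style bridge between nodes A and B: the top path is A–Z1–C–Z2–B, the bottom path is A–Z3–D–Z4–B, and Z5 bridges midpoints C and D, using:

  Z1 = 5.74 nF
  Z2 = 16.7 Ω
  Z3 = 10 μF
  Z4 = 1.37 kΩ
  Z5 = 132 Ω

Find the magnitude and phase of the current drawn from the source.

Step 1 — Angular frequency: ω = 2π·f = 2π·227 = 1426 rad/s.
Step 2 — Component impedances:
  Z1: Z = 1/(jωC) = -j/(ω·C) = 0 - j1.221e+05 Ω
  Z2: Z = R = 16.7 Ω
  Z3: Z = 1/(jωC) = -j/(ω·C) = 0 - j70.11 Ω
  Z4: Z = R = 1370 Ω
  Z5: Z = R = 132 Ω
Step 3 — Bridge requires nodal analysis (the Z5 bridge couples midpoints C and D, so the two paths cannot be reduced to a simple series/parallel combination). Setting node B to ground and injecting 1 A at node A, the 3-node admittance system at A, C, D solves to V_A = Z_AB = 134 - j70.19 Ω = 151.3∠-27.6° Ω.
Step 4 — Source phasor: V = 137∠7.0° V = 136 + j16.7 V.
Step 5 — Ohm's law: I = V / Z_total = (136 + j16.7) / (134 - j70.19) = 0.7451 + j0.5148 A.
Step 6 — Convert to polar: |I| = 0.9057 A, ∠I = 34.6°.

I = 0.9057∠34.6° A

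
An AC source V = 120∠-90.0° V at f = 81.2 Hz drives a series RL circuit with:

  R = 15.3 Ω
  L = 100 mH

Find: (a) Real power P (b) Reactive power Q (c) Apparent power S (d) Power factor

Step 1 — Angular frequency: ω = 2π·f = 2π·81.2 = 510.2 rad/s.
Step 2 — Component impedances:
  R: Z = R = 15.3 Ω
  L: Z = jωL = j·510.2·0.1 = 0 + j51.02 Ω
Step 3 — Series combination: Z_total = R + L = 15.3 + j51.02 Ω = 53.26∠73.3° Ω.
Step 4 — Source phasor: V = 120∠-90.0° V = 0 - j120 V.
Step 5 — Current: I = V / Z = -2.158 - j0.6471 A = 2.253∠-163.3° A.
Step 6 — Complex power: S = V·I* = 77.66 + j259 VA.
Step 7 — Real power: P = Re(S) = 77.66 W.
Step 8 — Reactive power: Q = Im(S) = 259 VAR.
Step 9 — Apparent power: |S| = 270.4 VA.
Step 10 — Power factor: PF = P/|S| = 0.2872 (lagging).

(a) P = 77.66 W  (b) Q = 259 VAR  (c) S = 270.4 VA  (d) PF = 0.2872 (lagging)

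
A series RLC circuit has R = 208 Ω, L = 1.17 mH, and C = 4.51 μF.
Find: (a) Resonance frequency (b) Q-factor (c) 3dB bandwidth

Step 1 — Resonance: ω₀ = 1/√(LC) = 1/√(0.00117·4.51e-06) = 1.377e+04 rad/s.
Step 2 — f₀ = ω₀/(2π) = 2191 Hz.
Step 3 — Series Q: Q = ω₀L/R = 1.377e+04·0.00117/208 = 0.07744.
Step 4 — Bandwidth: Δω = ω₀/Q = 1.778e+05 rad/s; BW = Δω/(2π) = 2.829e+04 Hz.

(a) f₀ = 2191 Hz  (b) Q = 0.07744  (c) BW = 2.829e+04 Hz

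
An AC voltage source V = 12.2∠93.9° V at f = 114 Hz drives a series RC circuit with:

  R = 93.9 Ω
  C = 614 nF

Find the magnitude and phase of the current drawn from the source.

Step 1 — Angular frequency: ω = 2π·f = 2π·114 = 716.3 rad/s.
Step 2 — Component impedances:
  R: Z = R = 93.9 Ω
  C: Z = 1/(jωC) = -j/(ω·C) = 0 - j2274 Ω
Step 3 — Series combination: Z_total = R + C = 93.9 - j2274 Ω = 2276∠-87.6° Ω.
Step 4 — Source phasor: V = 12.2∠93.9° V = -0.8298 + j12.17 V.
Step 5 — Ohm's law: I = V / Z_total = (-0.8298 + j12.17) / (93.9 - j2274) = -0.005359 - j0.0001436 A.
Step 6 — Convert to polar: |I| = 0.005361 A, ∠I = -178.5°.

I = 0.005361∠-178.5° A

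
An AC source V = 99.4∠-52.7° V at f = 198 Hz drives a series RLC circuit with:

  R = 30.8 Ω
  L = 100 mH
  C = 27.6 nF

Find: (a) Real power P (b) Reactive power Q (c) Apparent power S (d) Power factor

Step 1 — Angular frequency: ω = 2π·f = 2π·198 = 1244 rad/s.
Step 2 — Component impedances:
  R: Z = R = 30.8 Ω
  L: Z = jωL = j·1244·0.1 = 0 + j124.4 Ω
  C: Z = 1/(jωC) = -j/(ω·C) = 0 - j2.912e+04 Ω
Step 3 — Series combination: Z_total = R + L + C = 30.8 - j2.9e+04 Ω = 2.9e+04∠-89.9° Ω.
Step 4 — Source phasor: V = 99.4∠-52.7° V = 60.24 - j79.07 V.
Step 5 — Current: I = V / Z = 0.002729 + j0.002074 A = 0.003428∠37.2° A.
Step 6 — Complex power: S = V·I* = 0.0003619 - j0.3407 VA.
Step 7 — Real power: P = Re(S) = 0.0003619 W.
Step 8 — Reactive power: Q = Im(S) = -0.3407 VAR.
Step 9 — Apparent power: |S| = 0.3407 VA.
Step 10 — Power factor: PF = P/|S| = 0.001062 (leading).

(a) P = 0.0003619 W  (b) Q = -0.3407 VAR  (c) S = 0.3407 VA  (d) PF = 0.001062 (leading)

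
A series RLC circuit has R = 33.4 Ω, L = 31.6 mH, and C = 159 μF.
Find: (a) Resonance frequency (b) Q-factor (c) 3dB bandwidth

Step 1 — Resonance condition Im(Z)=0 gives ω₀ = 1/√(LC).
Step 2 — ω₀ = 1/√(0.0316·0.000159) = 446.1 rad/s.
Step 3 — f₀ = ω₀/(2π) = 71 Hz.
Step 4 — Series Q: Q = ω₀L/R = 446.1·0.0316/33.4 = 0.4221.
Step 5 — 3dB bandwidth: Δω = ω₀/Q = 1057 rad/s; BW = Δω/(2π) = 168.2 Hz.

(a) f₀ = 71 Hz  (b) Q = 0.4221  (c) BW = 168.2 Hz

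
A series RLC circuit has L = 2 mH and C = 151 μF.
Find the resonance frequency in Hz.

Step 1 — Resonance condition Im(Z)=0 gives ω₀ = 1/√(LC).
Step 2 — ω₀ = 1/√(0.002·0.000151) = 1820 rad/s.
Step 3 — f₀ = ω₀/(2π) = 289.6 Hz.

f₀ = 289.6 Hz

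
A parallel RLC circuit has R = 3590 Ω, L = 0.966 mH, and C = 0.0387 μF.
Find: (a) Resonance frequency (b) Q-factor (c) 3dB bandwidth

Step 1 — Resonance: ω₀ = 1/√(LC) = 1/√(0.000966·3.87e-08) = 1.636e+05 rad/s.
Step 2 — f₀ = ω₀/(2π) = 2.603e+04 Hz.
Step 3 — Parallel Q: Q = R/(ω₀L) = 3590/(1.636e+05·0.000966) = 22.72.
Step 4 — Bandwidth: Δω = ω₀/Q = 7198 rad/s; BW = Δω/(2π) = 1146 Hz.

(a) f₀ = 2.603e+04 Hz  (b) Q = 22.72  (c) BW = 1146 Hz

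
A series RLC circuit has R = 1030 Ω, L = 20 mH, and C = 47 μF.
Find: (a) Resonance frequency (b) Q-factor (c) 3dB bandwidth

Step 1 — Resonance: ω₀ = 1/√(LC) = 1/√(0.02·4.7e-05) = 1031 rad/s.
Step 2 — f₀ = ω₀/(2π) = 164.2 Hz.
Step 3 — Series Q: Q = ω₀L/R = 1031·0.02/1030 = 0.02003.
Step 4 — Bandwidth: Δω = ω₀/Q = 5.15e+04 rad/s; BW = Δω/(2π) = 8196 Hz.

(a) f₀ = 164.2 Hz  (b) Q = 0.02003  (c) BW = 8196 Hz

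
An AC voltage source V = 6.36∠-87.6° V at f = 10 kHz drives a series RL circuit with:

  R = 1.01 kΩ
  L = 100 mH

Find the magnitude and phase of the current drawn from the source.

Step 1 — Angular frequency: ω = 2π·f = 2π·1e+04 = 6.283e+04 rad/s.
Step 2 — Component impedances:
  R: Z = R = 1010 Ω
  L: Z = jωL = j·6.283e+04·0.1 = 0 + j6283 Ω
Step 3 — Series combination: Z_total = R + L = 1010 + j6283 Ω = 6364∠80.9° Ω.
Step 4 — Source phasor: V = 6.36∠-87.6° V = 0.2663 - j6.354 V.
Step 5 — Ohm's law: I = V / Z_total = (0.2663 - j6.354) / (1010 + j6283) = -0.0009792 - j0.0001998 A.
Step 6 — Convert to polar: |I| = 0.0009994 A, ∠I = -168.5°.

I = 0.0009994∠-168.5° A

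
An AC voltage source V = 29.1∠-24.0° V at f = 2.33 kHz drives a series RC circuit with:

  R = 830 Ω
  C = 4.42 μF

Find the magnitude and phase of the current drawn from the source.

Step 1 — Angular frequency: ω = 2π·f = 2π·2330 = 1.464e+04 rad/s.
Step 2 — Component impedances:
  R: Z = R = 830 Ω
  C: Z = 1/(jωC) = -j/(ω·C) = 0 - j15.45 Ω
Step 3 — Series combination: Z_total = R + C = 830 - j15.45 Ω = 830.1∠-1.1° Ω.
Step 4 — Source phasor: V = 29.1∠-24.0° V = 26.58 - j11.84 V.
Step 5 — Ohm's law: I = V / Z_total = (26.58 - j11.84) / (830 - j15.45) = 0.03228 - j0.01366 A.
Step 6 — Convert to polar: |I| = 0.03505 A, ∠I = -22.9°.

I = 0.03505∠-22.9° A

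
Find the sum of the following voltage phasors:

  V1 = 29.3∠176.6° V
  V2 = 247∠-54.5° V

Step 1 — Convert each phasor to rectangular form:
  V1 = 29.3·(cos(176.6°) + j·sin(176.6°)) = -29.25 + j1.738 V
  V2 = 247·(cos(-54.5°) + j·sin(-54.5°)) = 143.4 - j201.1 V
Step 2 — Sum components: V_total = 114.2 - j199.3 V.
Step 3 — Convert to polar: |V_total| = 229.7 V, ∠V_total = -60.2°.

V_total = 229.7∠-60.2° V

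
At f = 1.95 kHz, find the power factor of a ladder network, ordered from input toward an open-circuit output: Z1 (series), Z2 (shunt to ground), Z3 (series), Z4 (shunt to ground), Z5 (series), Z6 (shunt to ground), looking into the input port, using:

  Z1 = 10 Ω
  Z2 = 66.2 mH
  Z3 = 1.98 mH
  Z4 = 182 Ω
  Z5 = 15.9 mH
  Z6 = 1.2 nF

Step 1 — Angular frequency: ω = 2π·f = 2π·1950 = 1.225e+04 rad/s.
Step 2 — Component impedances:
  Z1: Z = R = 10 Ω
  Z2: Z = jωL = j·1.225e+04·0.0662 = 0 + j811.1 Ω
  Z3: Z = jωL = j·1.225e+04·0.00198 = 0 + j24.26 Ω
  Z4: Z = R = 182 Ω
  Z5: Z = jωL = j·1.225e+04·0.0159 = 0 + j194.8 Ω
  Z6: Z = 1/(jωC) = -j/(ω·C) = 0 - j6.801e+04 Ω
Step 3 — Ladder network (open output): work backward from the far end, alternating series and parallel combinations. Z_in = 174 + j58.84 Ω = 183.7∠18.7° Ω.
Step 4 — Power factor: PF = cos(φ) = Re(Z)/|Z| = 173.99/183.67 = 0.9473.
Step 5 — Type: Im(Z) = 58.84 ⇒ lagging (phase φ = 18.7°).

PF = 0.9473 (lagging, φ = 18.7°)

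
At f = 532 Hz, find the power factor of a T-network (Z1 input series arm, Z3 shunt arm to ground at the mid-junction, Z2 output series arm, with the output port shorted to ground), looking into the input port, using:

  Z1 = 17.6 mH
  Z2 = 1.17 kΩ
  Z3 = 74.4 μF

Step 1 — Angular frequency: ω = 2π·f = 2π·532 = 3343 rad/s.
Step 2 — Component impedances:
  Z1: Z = jωL = j·3343·0.0176 = 0 + j58.83 Ω
  Z2: Z = R = 1170 Ω
  Z3: Z = 1/(jωC) = -j/(ω·C) = 0 - j4.021 Ω
Step 3 — With the output port shorted to ground, the output series arm Z2 runs from the junction to ground; the shunt arm Z3 also runs from the junction to ground. They appear in parallel: Z3 || Z2 = 0.01382 - j4.021 Ω.
Step 4 — Series with input arm Z1: Z_in = Z1 + (Z3 || Z2) = 0.01382 + j54.81 Ω = 54.81∠90.0° Ω.
Step 5 — Power factor: PF = cos(φ) = Re(Z)/|Z| = 0.01382/54.81 = 0.0002521.
Step 6 — Type: Im(Z) = 54.81 ⇒ lagging (phase φ = 90.0°).

PF = 0.0002521 (lagging, φ = 90.0°)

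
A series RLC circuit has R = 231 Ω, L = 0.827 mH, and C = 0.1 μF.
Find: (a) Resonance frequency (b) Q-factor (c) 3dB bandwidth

Step 1 — Resonance: ω₀ = 1/√(LC) = 1/√(0.000827·1e-07) = 1.1e+05 rad/s.
Step 2 — f₀ = ω₀/(2π) = 1.75e+04 Hz.
Step 3 — Series Q: Q = ω₀L/R = 1.1e+05·0.000827/231 = 0.3937.
Step 4 — Bandwidth: Δω = ω₀/Q = 2.793e+05 rad/s; BW = Δω/(2π) = 4.446e+04 Hz.

(a) f₀ = 1.75e+04 Hz  (b) Q = 0.3937  (c) BW = 4.446e+04 Hz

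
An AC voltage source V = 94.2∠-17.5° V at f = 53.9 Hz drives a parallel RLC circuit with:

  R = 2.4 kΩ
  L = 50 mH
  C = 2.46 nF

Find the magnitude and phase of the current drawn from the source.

Step 1 — Angular frequency: ω = 2π·f = 2π·53.9 = 338.7 rad/s.
Step 2 — Component impedances:
  R: Z = R = 2400 Ω
  L: Z = jωL = j·338.7·0.05 = 0 + j16.93 Ω
  C: Z = 1/(jωC) = -j/(ω·C) = 0 - j1.2e+06 Ω
Step 3 — Parallel combination: 1/Z_total = 1/R + 1/L + 1/C; Z_total = 0.1195 + j16.93 Ω = 16.93∠89.6° Ω.
Step 4 — Source phasor: V = 94.2∠-17.5° V = 89.84 - j28.33 V.
Step 5 — Ohm's law: I = V / Z_total = (89.84 - j28.33) / (0.1195 + j16.93) = -1.635 - j5.317 A.
Step 6 — Convert to polar: |I| = 5.563 A, ∠I = -107.1°.

I = 5.563∠-107.1° A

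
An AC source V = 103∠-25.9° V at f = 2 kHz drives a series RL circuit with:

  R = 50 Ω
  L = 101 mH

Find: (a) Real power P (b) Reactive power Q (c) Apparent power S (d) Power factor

Step 1 — Angular frequency: ω = 2π·f = 2π·2000 = 1.257e+04 rad/s.
Step 2 — Component impedances:
  R: Z = R = 50 Ω
  L: Z = jωL = j·1.257e+04·0.101 = 0 + j1269 Ω
Step 3 — Series combination: Z_total = R + L = 50 + j1269 Ω = 1270∠87.7° Ω.
Step 4 — Source phasor: V = 103∠-25.9° V = 92.65 - j44.99 V.
Step 5 — Current: I = V / Z = -0.03252 - j0.07428 A = 0.08109∠-113.6° A.
Step 6 — Complex power: S = V·I* = 0.3288 + j8.346 VA.
Step 7 — Real power: P = Re(S) = 0.3288 W.
Step 8 — Reactive power: Q = Im(S) = 8.346 VAR.
Step 9 — Apparent power: |S| = 8.352 VA.
Step 10 — Power factor: PF = P/|S| = 0.03936 (lagging).

(a) P = 0.3288 W  (b) Q = 8.346 VAR  (c) S = 8.352 VA  (d) PF = 0.03936 (lagging)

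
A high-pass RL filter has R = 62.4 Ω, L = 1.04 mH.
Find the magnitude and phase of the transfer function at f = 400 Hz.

Step 1 — Angular frequency: ω = 2π·400 = 2513 rad/s.
Step 2 — Transfer function: H(jω) = jωL/(R + jωL).
Step 3 — Numerator jωL = j·2.614; denominator R + jωL = 62.4 + j2.614.
Step 4 — H = 0.001752 + j0.04181.
Step 5 — Magnitude: |H| = 0.04185 (-27.6 dB); phase: φ = 87.6°.

|H| = 0.04185 (-27.6 dB), φ = 87.6°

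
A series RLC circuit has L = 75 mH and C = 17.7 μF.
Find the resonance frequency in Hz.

Step 1 — Resonance condition Im(Z)=0 gives ω₀ = 1/√(LC).
Step 2 — ω₀ = 1/√(0.075·1.77e-05) = 867.9 rad/s.
Step 3 — f₀ = ω₀/(2π) = 138.1 Hz.

f₀ = 138.1 Hz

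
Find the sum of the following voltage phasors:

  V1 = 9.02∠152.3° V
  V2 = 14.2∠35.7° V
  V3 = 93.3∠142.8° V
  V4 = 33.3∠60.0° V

Step 1 — Convert each phasor to rectangular form:
  V1 = 9.02·(cos(152.3°) + j·sin(152.3°)) = -7.986 + j4.193 V
  V2 = 14.2·(cos(35.7°) + j·sin(35.7°)) = 11.53 + j8.286 V
  V3 = 93.3·(cos(142.8°) + j·sin(142.8°)) = -74.32 + j56.41 V
  V4 = 33.3·(cos(60.0°) + j·sin(60.0°)) = 16.65 + j28.84 V
Step 2 — Sum components: V_total = -54.12 + j97.73 V.
Step 3 — Convert to polar: |V_total| = 111.7 V, ∠V_total = 119.0°.

V_total = 111.7∠119.0° V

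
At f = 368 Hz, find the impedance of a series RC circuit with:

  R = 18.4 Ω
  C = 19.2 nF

Step 1 — Angular frequency: ω = 2π·f = 2π·368 = 2312 rad/s.
Step 2 — Component impedances:
  R: Z = R = 18.4 Ω
  C: Z = 1/(jωC) = -j/(ω·C) = 0 - j2.253e+04 Ω
Step 3 — Series combination: Z_total = R + C = 18.4 - j2.253e+04 Ω = 2.253e+04∠-90.0° Ω.

Z = 18.4 - j2.253e+04 Ω = 2.253e+04∠-90.0° Ω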